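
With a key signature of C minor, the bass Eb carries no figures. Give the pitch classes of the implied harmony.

An unfigured bass implies 5/3.
A third above Eb in this key is G.
A fifth above Eb in this key is Bb.
Together with the bass Eb, this spells Eb major in root position.

Eb, G, Bb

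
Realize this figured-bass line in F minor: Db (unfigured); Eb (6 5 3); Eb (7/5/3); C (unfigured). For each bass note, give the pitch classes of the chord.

Db, F, Ab | Eb, G, Bb, C | Eb, G, Bb, Db | C, Eb, G

Db (5/3): Db, F, Ab.
Eb (6/5/3): Eb, G, Bb, C.
Eb (7/5/3): Eb, G, Bb, Db.
C (5/3): C, Eb, G.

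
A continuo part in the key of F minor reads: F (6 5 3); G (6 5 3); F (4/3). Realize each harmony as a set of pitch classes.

F (6/5/3): F, Ab, C, Db.
G (6/5/3): G, Bb, Db, Eb.
F (6/4/3): F, Ab, Bb, Db.

F, Ab, C, Db | G, Bb, Db, Eb | F, Ab, Bb, Db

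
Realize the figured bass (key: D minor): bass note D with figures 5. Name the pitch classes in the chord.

D, F, A

The written figures 5 are shorthand for 5/3: the 3 is implied.
A third above D in this key is F.
A fifth above D in this key is A.
Together with the bass D, this spells D minor in root position.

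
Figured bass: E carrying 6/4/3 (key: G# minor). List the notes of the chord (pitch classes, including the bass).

E, G#, A#, C#

A third above E in this key is G#.
A fourth above E in this key is A#.
A sixth above E in this key is C#.
Together with the bass E, this spells A# half-diminished seventh in second inversion.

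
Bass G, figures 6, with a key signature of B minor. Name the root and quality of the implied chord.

The figures 6 indicate a triad in first inversion.
In first inversion the root lies a sixth above the bass: a sixth above G in B minor is E.
The chord tones are G, B, E, giving E minor.

E minor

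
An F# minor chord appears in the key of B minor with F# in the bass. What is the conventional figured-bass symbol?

F# is the root of F# minor, so the chord is in root position.
A triad in root position is figured 5/3, conventionally abbreviated (no figures — root-position triad).

no figures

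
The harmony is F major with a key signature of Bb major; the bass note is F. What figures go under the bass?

no figures

F is the root of F major, so the chord is in root position.
A triad in root position is figured 5/3, conventionally abbreviated (no figures — root-position triad).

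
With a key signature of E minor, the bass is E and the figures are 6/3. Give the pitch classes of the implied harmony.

A third above E in this key is G.
A sixth above E in this key is C.
Together with the bass E, this spells C major in first inversion.

E, G, C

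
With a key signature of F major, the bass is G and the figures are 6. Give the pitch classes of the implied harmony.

G, Bb, E

The written figures 6 are shorthand for 6/3: the 3 is implied.
A third above G in this key is Bb.
A sixth above G in this key is E.
Together with the bass G, this spells E diminished in first inversion.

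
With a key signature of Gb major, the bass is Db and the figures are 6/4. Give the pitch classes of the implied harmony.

A fourth above Db in this key is Gb.
A sixth above Db in this key is Bb.
Together with the bass Db, this spells Gb major in second inversion.

Db, Gb, Bb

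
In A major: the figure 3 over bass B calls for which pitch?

Counting 2 letter steps above B lands on D; in A major, that letter is D.

D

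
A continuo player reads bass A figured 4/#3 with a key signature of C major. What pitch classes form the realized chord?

The written figures 4/#3 are shorthand for 6/4/3: the 6 is implied.
A third above A in this key is C, raised to C# by the sharp.
A fourth above A in this key is D.
A sixth above A in this key is F.
Together with the bass A, this spells D minor-major seventh in second inversion.

A, C#, D, F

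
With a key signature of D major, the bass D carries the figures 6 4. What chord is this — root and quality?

G major

The figures 6 4 indicate a triad in second inversion.
In second inversion the root lies a fourth above the bass: a fourth above D in D major is G.
The chord tones are D, G, B, giving G major.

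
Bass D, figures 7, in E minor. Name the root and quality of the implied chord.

D dominant seventh

The figures 7 indicate a seventh chord in root position.
In root position the bass is the root, so the root is D.
The chord tones are D, F#, A, C, giving D dominant seventh.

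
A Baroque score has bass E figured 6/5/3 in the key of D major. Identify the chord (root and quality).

The figures 6/5/3 indicate a seventh chord in first inversion.
In first inversion the root lies a sixth above the bass: a sixth above E in D major is C#.
The chord tones are E, G, B, C#, giving C# half-diminished seventh.

C# half-diminished seventh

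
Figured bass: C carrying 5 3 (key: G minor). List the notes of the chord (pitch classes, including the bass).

A third above C in this key is Eb.
A fifth above C in this key is G.
Together with the bass C, this spells C minor in root position.

C, Eb, G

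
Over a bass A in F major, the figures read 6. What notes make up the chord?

The written figures 6 are shorthand for 6/3: the 3 is implied.
A third above A in this key is C.
A sixth above A in this key is F.
Together with the bass A, this spells F major in first inversion.

A, C, F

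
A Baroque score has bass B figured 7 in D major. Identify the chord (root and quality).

B minor seventh

The figures 7 indicate a seventh chord in root position.
In root position the bass is the root, so the root is B.
The chord tones are B, D, F#, A, giving B minor seventh.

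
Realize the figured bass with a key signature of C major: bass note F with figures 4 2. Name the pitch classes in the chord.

The written figures 4 2 are shorthand for 6/4/2: the 6 is implied.
A second above F in this key is G.
A fourth above F in this key is B.
A sixth above F in this key is D.
Together with the bass F, this spells G dominant seventh in third inversion.

F, G, B, D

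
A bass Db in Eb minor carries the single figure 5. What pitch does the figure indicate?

Ab

Counting 4 letter steps above Db lands on A; in Eb minor, that letter is Ab.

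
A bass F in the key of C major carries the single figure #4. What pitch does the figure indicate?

B#

Counting 3 letter steps above F lands on B; in C major, that letter is B.
The #4 figure raises it a semitone, giving B#.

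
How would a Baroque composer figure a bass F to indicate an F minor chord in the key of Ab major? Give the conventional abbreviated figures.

no figures

F is the root of F minor, so the chord is in root position.
A triad in root position is figured 5/3, conventionally abbreviated (no figures — root-position triad).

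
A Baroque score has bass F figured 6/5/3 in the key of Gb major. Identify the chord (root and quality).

The figures 6/5/3 indicate a seventh chord in first inversion.
In first inversion the root lies a sixth above the bass: a sixth above F in Gb major is Db.
The chord tones are F, Ab, Cb, Db, giving Db dominant seventh.

Db dominant seventh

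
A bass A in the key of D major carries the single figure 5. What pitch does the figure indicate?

E

Counting 4 letter steps above A lands on E; in D major, that letter is E.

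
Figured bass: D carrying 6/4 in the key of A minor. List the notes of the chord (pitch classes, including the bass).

A fourth above D in this key is G.
A sixth above D in this key is B.
Together with the bass D, this spells G major in second inversion.

D, G, B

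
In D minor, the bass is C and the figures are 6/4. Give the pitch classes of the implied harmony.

C, F, A

A fourth above C in this key is F.
A sixth above C in this key is A.
Together with the bass C, this spells F major in second inversion.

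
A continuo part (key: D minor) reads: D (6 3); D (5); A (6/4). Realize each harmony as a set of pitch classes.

D (6/3): D, F, Bb.
D (5/3): D, F, A.
A (6/4): A, D, F.

D, F, Bb | D, F, A | A, D, F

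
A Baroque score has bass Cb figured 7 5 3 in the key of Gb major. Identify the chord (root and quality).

The figures 7 5 3 indicate a seventh chord in root position.
In root position the bass is the root, so the root is Cb.
The chord tones are Cb, Eb, Gb, Bb, giving Cb major seventh.

Cb major seventh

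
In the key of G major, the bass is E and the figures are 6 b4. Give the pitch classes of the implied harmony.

E, Ab, C

A fourth above E in this key is A, lowered to Ab by the flat.
A sixth above E in this key is C.
Together with the bass E, this spells Ab augmented in second inversion.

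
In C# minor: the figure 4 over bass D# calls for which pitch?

Counting 3 letter steps above D# lands on G; in C# minor, that letter is G#.

G#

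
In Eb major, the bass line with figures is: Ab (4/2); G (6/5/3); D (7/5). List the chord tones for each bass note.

Ab (6/4/2): Ab, Bb, D, F.
G (6/5/3): G, Bb, D, Eb.
D (7/5/3): D, F, Ab, C.

Ab, Bb, D, F | G, Bb, D, Eb | D, F, Ab, C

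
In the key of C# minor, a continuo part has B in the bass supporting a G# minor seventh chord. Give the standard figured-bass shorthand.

B is the third of G# minor seventh, so the chord is in first inversion.
A seventh chord in first inversion is figured 6/5/3, conventionally abbreviated 6/5.

6/5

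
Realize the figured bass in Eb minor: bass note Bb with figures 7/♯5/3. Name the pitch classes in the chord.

A third above Bb in this key is Db.
A fifth above Bb in this key is F, raised to F# by the sharp.
A seventh above Bb in this key is Ab.

Bb, Db, F#, Ab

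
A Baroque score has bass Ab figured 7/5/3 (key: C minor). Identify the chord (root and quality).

Ab major seventh

The figures 7/5/3 indicate a seventh chord in root position.
In root position the bass is the root, so the root is Ab.
The chord tones are Ab, C, Eb, G, giving Ab major seventh.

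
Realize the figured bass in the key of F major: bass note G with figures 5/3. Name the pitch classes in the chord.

G, Bb, D

A third above G in this key is Bb.
A fifth above G in this key is D.
Together with the bass G, this spells G minor in root position.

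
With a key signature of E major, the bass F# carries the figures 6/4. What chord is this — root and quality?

The figures 6/4 indicate a triad in second inversion.
In second inversion the root lies a fourth above the bass: a fourth above F# in E major is B.
The chord tones are F#, B, D#, giving B major.

B major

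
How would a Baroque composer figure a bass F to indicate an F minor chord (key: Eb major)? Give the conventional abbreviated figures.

no figures

F is the root of F minor, so the chord is in root position.
A triad in root position is figured 5/3, conventionally abbreviated (no figures — root-position triad).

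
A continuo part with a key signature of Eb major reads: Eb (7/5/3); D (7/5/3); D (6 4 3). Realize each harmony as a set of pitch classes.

Eb (7/5/3): Eb, G, Bb, D.
D (7/5/3): D, F, Ab, C.
D (6/4/3): D, F, G, Bb.

Eb, G, Bb, D | D, F, Ab, C | D, F, G, Bb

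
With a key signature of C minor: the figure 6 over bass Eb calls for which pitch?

C

Counting 5 letter steps above Eb lands on C; in C minor, that letter is C.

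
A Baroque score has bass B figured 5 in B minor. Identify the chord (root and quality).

B minor

The figures 5 indicate a triad in root position.
In root position the bass is the root, so the root is B.
The chord tones are B, D, F#, giving B minor.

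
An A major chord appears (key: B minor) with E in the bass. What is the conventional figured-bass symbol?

6/4

E is the fifth of A major, so the chord is in second inversion.
A triad in second inversion is figured 6/4, conventionally abbreviated 6/4.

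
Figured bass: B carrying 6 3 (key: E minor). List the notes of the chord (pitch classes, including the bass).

A third above B in this key is D.
A sixth above B in this key is G.
Together with the bass B, this spells G major in first inversion.

B, D, G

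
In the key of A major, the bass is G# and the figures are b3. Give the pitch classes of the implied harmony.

G#, Bb, D

The written figures b3 are shorthand for 5/3: the 5 is implied.
A third above G# in this key is B, lowered to Bb by the flat.
A fifth above G# in this key is D.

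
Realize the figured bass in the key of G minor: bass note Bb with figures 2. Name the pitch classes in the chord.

Bb, C, Eb, G

The written figures 2 are shorthand for 6/4/2: the 6/4 are implied.
A second above Bb in this key is C.
A fourth above Bb in this key is Eb.
A sixth above Bb in this key is G.
Together with the bass Bb, this spells C minor seventh in third inversion.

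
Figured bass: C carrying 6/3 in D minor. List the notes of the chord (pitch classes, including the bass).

C, E, A

A third above C in this key is E.
A sixth above C in this key is A.
Together with the bass C, this spells A minor in first inversion.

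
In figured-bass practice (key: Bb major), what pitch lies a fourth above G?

Counting 3 letter steps above G lands on C; in Bb major, that letter is C.

C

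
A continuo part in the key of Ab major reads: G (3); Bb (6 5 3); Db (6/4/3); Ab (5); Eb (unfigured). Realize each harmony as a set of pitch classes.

G, Bb, Db | Bb, Db, F, G | Db, F, G, Bb | Ab, C, Eb | Eb, G, Bb

G (5/3): G, Bb, Db.
Bb (6/5/3): Bb, Db, F, G.
Db (6/4/3): Db, F, G, Bb.
Ab (5/3): Ab, C, Eb.
Eb (5/3): Eb, G, Bb.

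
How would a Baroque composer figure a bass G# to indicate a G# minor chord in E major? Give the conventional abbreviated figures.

no figures

G# is the root of G# minor, so the chord is in root position.
A triad in root position is figured 5/3, conventionally abbreviated (no figures — root-position triad).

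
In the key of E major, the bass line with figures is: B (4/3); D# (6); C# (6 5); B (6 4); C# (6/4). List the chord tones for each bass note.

B (6/4/3): B, D#, E, G#.
D# (6/3): D#, F#, B.
C# (6/5/3): C#, E, G#, A.
B (6/4): B, E, G#.
C# (6/4): C#, F#, A.

B, D#, E, G# | D#, F#, B | C#, E, G#, A | B, E, G# | C#, F#, A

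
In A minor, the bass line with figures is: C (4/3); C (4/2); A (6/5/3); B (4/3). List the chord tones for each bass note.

C, E, F, A | C, D, F, A | A, C, E, F | B, D, E, G

C (6/4/3): C, E, F, A.
C (6/4/2): C, D, F, A.
A (6/5/3): A, C, E, F.
B (6/4/3): B, D, E, G.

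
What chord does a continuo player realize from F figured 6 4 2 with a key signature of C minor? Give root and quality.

The figures 6 4 2 indicate a seventh chord in third inversion.
In third inversion the root lies a second above the bass: a second above F in C minor is G.
The chord tones are F, G, Bb, D, giving G minor seventh.

G minor seventh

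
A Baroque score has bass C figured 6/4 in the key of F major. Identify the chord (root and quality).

F major

The figures 6/4 indicate a triad in second inversion.
In second inversion the root lies a fourth above the bass: a fourth above C in F major is F.
The chord tones are C, F, A, giving F major.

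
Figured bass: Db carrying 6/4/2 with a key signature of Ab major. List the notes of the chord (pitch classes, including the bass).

Db, Eb, G, Bb

A second above Db in this key is Eb.
A fourth above Db in this key is G.
A sixth above Db in this key is Bb.
Together with the bass Db, this spells Eb dominant seventh in third inversion.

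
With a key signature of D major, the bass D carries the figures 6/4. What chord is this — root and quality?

The figures 6/4 indicate a triad in second inversion.
In second inversion the root lies a fourth above the bass: a fourth above D in D major is G.
The chord tones are D, G, B, giving G major.

G major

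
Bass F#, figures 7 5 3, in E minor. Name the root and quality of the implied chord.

The figures 7 5 3 indicate a seventh chord in root position.
In root position the bass is the root, so the root is F#.
The chord tones are F#, A, C, E, giving F# half-diminished seventh.

F# half-diminished seventh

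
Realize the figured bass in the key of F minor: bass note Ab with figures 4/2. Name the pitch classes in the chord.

The written figures 4/2 are shorthand for 6/4/2: the 6 is implied.
A second above Ab in this key is Bb.
A fourth above Ab in this key is Db.
A sixth above Ab in this key is F.
Together with the bass Ab, this spells Bb minor seventh in third inversion.

Ab, Bb, Db, F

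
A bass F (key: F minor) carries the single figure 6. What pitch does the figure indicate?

Counting 5 letter steps above F lands on D; in F minor, that letter is Db.

Db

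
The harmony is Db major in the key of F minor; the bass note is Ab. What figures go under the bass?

Ab is the fifth of Db major, so the chord is in second inversion.
A triad in second inversion is figured 6/4, conventionally abbreviated 6/4.

6/4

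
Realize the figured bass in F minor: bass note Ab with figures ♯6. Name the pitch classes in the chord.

Ab, C, F#

The written figures ♯6 are shorthand for 6/3: the 3 is implied.
A third above Ab in this key is C.
A sixth above Ab in this key is F, raised to F# by the sharp.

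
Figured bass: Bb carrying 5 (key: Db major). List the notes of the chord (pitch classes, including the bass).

The written figures 5 are shorthand for 5/3: the 3 is implied.
A third above Bb in this key is Db.
A fifth above Bb in this key is F.
Together with the bass Bb, this spells Bb minor in root position.

Bb, Db, F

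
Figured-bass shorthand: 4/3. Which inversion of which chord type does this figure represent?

seventh chord, second inversion

4/3 is shorthand for 6/4/3.
Intervals of 6/4/3 above the bass form a seventh chord; the bass is the fifth, so this is second inversion.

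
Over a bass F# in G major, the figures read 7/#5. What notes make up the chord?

The written figures 7/#5 are shorthand for 7/5/3: the 3 is implied.
A third above F# in this key is A.
A fifth above F# in this key is C, raised to C# by the sharp.
A seventh above F# in this key is E.
Together with the bass F#, this spells F# minor seventh in root position.

F#, A, C#, E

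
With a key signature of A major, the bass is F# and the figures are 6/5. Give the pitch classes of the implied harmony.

F#, A, C#, D

The written figures 6/5 are shorthand for 6/5/3: the 3 is implied.
A third above F# in this key is A.
A fifth above F# in this key is C#.
A sixth above F# in this key is D.
Together with the bass F#, this spells D major seventh in first inversion.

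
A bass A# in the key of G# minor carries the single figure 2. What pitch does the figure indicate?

B

Counting 1 letter step above A# lands on B; in G# minor, that letter is B.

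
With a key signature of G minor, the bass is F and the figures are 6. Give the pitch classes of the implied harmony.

The written figures 6 are shorthand for 6/3: the 3 is implied.
A third above F in this key is A.
A sixth above F in this key is D.
Together with the bass F, this spells D minor in first inversion.

F, A, D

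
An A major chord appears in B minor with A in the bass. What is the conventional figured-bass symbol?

A is the root of A major, so the chord is in root position.
A triad in root position is figured 5/3, conventionally abbreviated (no figures — root-position triad).

no figures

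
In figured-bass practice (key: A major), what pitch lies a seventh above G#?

Counting 6 letter steps above G# lands on F; in A major, that letter is F#.

F#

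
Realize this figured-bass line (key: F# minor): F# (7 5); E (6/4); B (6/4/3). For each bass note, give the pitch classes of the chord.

F# (7/5/3): F#, A, C#, E.
E (6/4): E, A, C#.
B (6/4/3): B, D, E, G#.

F#, A, C#, E | E, A, C# | B, D, E, G#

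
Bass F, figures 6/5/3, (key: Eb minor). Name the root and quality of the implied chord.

Db dominant seventh

The figures 6/5/3 indicate a seventh chord in first inversion.
In first inversion the root lies a sixth above the bass: a sixth above F in Eb minor is Db.
The chord tones are F, Ab, Cb, Db, giving Db dominant seventh.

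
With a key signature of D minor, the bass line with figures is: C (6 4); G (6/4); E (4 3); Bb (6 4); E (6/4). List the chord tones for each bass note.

C (6/4): C, F, A.
G (6/4): G, C, E.
E (6/4/3): E, G, A, C.
Bb (6/4): Bb, E, G.
E (6/4): E, A, C.

C, F, A | G, C, E | E, G, A, C | Bb, E, G | E, A, C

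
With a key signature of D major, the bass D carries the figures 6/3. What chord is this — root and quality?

The figures 6/3 indicate a triad in first inversion.
In first inversion the root lies a sixth above the bass: a sixth above D in D major is B.
The chord tones are D, F#, B, giving B minor.

B minor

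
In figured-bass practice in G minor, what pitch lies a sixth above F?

Counting 5 letter steps above F lands on D; in G minor, that letter is D.

D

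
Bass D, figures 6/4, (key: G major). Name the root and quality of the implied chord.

The figures 6/4 indicate a triad in second inversion.
In second inversion the root lies a fourth above the bass: a fourth above D in G major is G.
The chord tones are D, G, B, giving G major.

G major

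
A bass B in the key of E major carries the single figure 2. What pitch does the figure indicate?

Counting 1 letter step above B lands on C; in E major, that letter is C#.

C#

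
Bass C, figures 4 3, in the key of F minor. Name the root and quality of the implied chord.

The figures 4 3 indicate a seventh chord in second inversion.
In second inversion the root lies a fourth above the bass: a fourth above C in F minor is F.
The chord tones are C, Eb, F, Ab, giving F minor seventh.

F minor seventh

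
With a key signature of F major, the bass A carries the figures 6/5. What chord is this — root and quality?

The figures 6/5 indicate a seventh chord in first inversion.
In first inversion the root lies a sixth above the bass: a sixth above A in F major is F.
The chord tones are A, C, E, F, giving F major seventh.

F major seventh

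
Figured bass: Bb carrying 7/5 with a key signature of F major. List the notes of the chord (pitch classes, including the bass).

The written figures 7/5 are shorthand for 7/5/3: the 3 is implied.
A third above Bb in this key is D.
A fifth above Bb in this key is F.
A seventh above Bb in this key is A.
Together with the bass Bb, this spells Bb major seventh in root position.

Bb, D, F, A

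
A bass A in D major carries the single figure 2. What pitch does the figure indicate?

B

Counting 1 letter step above A lands on B; in D major, that letter is B.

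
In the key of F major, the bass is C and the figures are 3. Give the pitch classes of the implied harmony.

C, E, G

The written figures 3 are shorthand for 5/3: the 5 is implied.
A third above C in this key is E.
A fifth above C in this key is G.
Together with the bass C, this spells C major in root position.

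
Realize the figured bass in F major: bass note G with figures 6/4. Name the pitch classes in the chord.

G, C, E

A fourth above G in this key is C.
A sixth above G in this key is E.
Together with the bass G, this spells C major in second inversion.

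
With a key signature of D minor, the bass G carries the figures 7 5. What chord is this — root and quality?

The figures 7 5 indicate a seventh chord in root position.
In root position the bass is the root, so the root is G.
The chord tones are G, Bb, D, F, giving G minor seventh.

G minor seventh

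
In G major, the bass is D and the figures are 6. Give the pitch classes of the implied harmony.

D, F#, B

The written figures 6 are shorthand for 6/3: the 3 is implied.
A third above D in this key is F#.
A sixth above D in this key is B.
Together with the bass D, this spells B minor in first inversion.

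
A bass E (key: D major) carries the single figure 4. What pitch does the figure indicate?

A

Counting 3 letter steps above E lands on A; in D major, that letter is A.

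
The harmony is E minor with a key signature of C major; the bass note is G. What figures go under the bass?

6

G is the third of E minor, so the chord is in first inversion.
A triad in first inversion is figured 6/3, conventionally abbreviated 6.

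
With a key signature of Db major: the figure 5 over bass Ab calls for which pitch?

Counting 4 letter steps above Ab lands on E; in Db major, that letter is Eb.

Eb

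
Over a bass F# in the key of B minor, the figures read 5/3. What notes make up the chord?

F#, A, C#

A third above F# in this key is A.
A fifth above F# in this key is C#.
Together with the bass F#, this spells F# minor in root position.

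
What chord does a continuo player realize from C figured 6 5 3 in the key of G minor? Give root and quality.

The figures 6 5 3 indicate a seventh chord in first inversion.
In first inversion the root lies a sixth above the bass: a sixth above C in G minor is A.
The chord tones are C, Eb, G, A, giving A half-diminished seventh.

A half-diminished seventh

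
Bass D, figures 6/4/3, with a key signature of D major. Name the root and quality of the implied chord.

G major seventh

The figures 6/4/3 indicate a seventh chord in second inversion.
In second inversion the root lies a fourth above the bass: a fourth above D in D major is G.
The chord tones are D, F#, G, B, giving G major seventh.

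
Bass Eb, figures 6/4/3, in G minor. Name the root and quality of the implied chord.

The figures 6/4/3 indicate a seventh chord in second inversion.
In second inversion the root lies a fourth above the bass: a fourth above Eb in G minor is A.
The chord tones are Eb, G, A, C, giving A half-diminished seventh.

A half-diminished seventh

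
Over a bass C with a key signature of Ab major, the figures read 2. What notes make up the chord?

C, Db, F, Ab

The written figures 2 are shorthand for 6/4/2: the 6/4 are implied.
A second above C in this key is Db.
A fourth above C in this key is F.
A sixth above C in this key is Ab.
Together with the bass C, this spells Db major seventh in third inversion.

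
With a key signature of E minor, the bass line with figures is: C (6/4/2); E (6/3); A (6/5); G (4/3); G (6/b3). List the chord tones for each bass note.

C, D, F#, A | E, G, C | A, C, E, F# | G, B, C, E | G, Bb, E

C (6/4/2): C, D, F#, A.
E (6/3): E, G, C.
A (6/5/3): A, C, E, F#.
G (6/4/3): G, B, C, E.
G (6/b3): G, Bb, E.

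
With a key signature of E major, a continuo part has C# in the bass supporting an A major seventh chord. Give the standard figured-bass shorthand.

C# is the third of A major seventh, so the chord is in first inversion.
A seventh chord in first inversion is figured 6/5/3, conventionally abbreviated 6/5.

6/5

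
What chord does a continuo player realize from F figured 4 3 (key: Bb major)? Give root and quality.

Bb major seventh

The figures 4 3 indicate a seventh chord in second inversion.
In second inversion the root lies a fourth above the bass: a fourth above F in Bb major is Bb.
The chord tones are F, A, Bb, D, giving Bb major seventh.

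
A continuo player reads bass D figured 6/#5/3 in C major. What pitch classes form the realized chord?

A third above D in this key is F.
A fifth above D in this key is A, raised to A# by the sharp.
A sixth above D in this key is B.

D, F, A#, B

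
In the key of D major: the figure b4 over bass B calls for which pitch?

Counting 3 letter steps above B lands on E; in D major, that letter is E.
The b4 figure lowers it a semitone, giving Eb.

Eb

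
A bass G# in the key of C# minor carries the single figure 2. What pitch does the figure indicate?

Counting 1 letter step above G# lands on A; in C# minor, that letter is A.

A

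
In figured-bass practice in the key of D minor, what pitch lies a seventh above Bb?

Counting 6 letter steps above Bb lands on A; in D minor, that letter is A.

A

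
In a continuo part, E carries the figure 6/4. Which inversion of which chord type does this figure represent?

Intervals of 6/4 above the bass form a triad; the bass is the fifth, so this is second inversion.

triad, second inversion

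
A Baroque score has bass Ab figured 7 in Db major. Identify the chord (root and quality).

Ab dominant seventh

The figures 7 indicate a seventh chord in root position.
In root position the bass is the root, so the root is Ab.
The chord tones are Ab, C, Eb, Gb, giving Ab dominant seventh.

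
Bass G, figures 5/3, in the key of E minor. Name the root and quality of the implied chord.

The figures 5/3 indicate a triad in root position.
In root position the bass is the root, so the root is G.
The chord tones are G, B, D, giving G major.

G major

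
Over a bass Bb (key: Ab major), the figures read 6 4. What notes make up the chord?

Bb, Eb, G

A fourth above Bb in this key is Eb.
A sixth above Bb in this key is G.
Together with the bass Bb, this spells Eb major in second inversion.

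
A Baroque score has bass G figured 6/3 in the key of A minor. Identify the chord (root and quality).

The figures 6/3 indicate a triad in first inversion.
In first inversion the root lies a sixth above the bass: a sixth above G in A minor is E.
The chord tones are G, B, E, giving E minor.

E minor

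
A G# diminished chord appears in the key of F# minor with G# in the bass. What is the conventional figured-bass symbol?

G# is the root of G# diminished, so the chord is in root position.
A triad in root position is figured 5/3, conventionally abbreviated (no figures — root-position triad).

no figures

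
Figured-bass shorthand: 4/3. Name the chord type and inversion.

4/3 is shorthand for 6/4/3.
Intervals of 6/4/3 above the bass form a seventh chord; the bass is the fifth, so this is second inversion.

seventh chord, second inversion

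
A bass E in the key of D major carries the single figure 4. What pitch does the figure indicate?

Counting 3 letter steps above E lands on A; in D major, that letter is A.

A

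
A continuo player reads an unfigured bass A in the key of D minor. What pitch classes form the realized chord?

A, C, E

An unfigured bass implies 5/3.
A third above A in this key is C.
A fifth above A in this key is E.
Together with the bass A, this spells A minor in root position.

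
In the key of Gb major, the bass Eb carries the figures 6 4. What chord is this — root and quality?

Ab minor

The figures 6 4 indicate a triad in second inversion.
In second inversion the root lies a fourth above the bass: a fourth above Eb in Gb major is Ab.
The chord tones are Eb, Ab, Cb, giving Ab minor.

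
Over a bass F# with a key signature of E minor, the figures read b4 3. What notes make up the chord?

F#, A, Bb, D

The written figures b4 3 are shorthand for 6/4/3: the 6 is implied.
A third above F# in this key is A.
A fourth above F# in this key is B, lowered to Bb by the flat.
A sixth above F# in this key is D.
Together with the bass F#, this spells Bb augmented major seventh in second inversion.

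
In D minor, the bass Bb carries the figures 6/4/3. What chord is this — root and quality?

E half-diminished seventh

The figures 6/4/3 indicate a seventh chord in second inversion.
In second inversion the root lies a fourth above the bass: a fourth above Bb in D minor is E.
The chord tones are Bb, D, E, G, giving E half-diminished seventh.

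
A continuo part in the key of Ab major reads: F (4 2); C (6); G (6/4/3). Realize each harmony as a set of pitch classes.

F, G, Bb, Db | C, Eb, Ab | G, Bb, C, Eb

F (6/4/2): F, G, Bb, Db.
C (6/3): C, Eb, Ab.
G (6/4/3): G, Bb, C, Eb.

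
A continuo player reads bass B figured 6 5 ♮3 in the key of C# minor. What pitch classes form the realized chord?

B, D, F#, G#

A third above B in this key is D#, made natural (D) by the ♮ figure.
A fifth above B in this key is F#.
A sixth above B in this key is G#.
Together with the bass B, this spells G# half-diminished seventh in first inversion.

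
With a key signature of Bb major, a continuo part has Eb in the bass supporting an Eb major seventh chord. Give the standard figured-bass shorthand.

7

Eb is the root of Eb major seventh, so the chord is in root position.
A seventh chord in root position is figured 7/5/3, conventionally abbreviated 7.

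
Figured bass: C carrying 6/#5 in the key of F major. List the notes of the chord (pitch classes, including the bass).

The written figures 6/#5 are shorthand for 6/5/3: the 3 is implied.
A third above C in this key is E.
A fifth above C in this key is G, raised to G# by the sharp.
A sixth above C in this key is A.
Together with the bass C, this spells A minor-major seventh in first inversion.

C, E, G#, A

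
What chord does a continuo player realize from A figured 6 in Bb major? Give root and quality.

F major

The figures 6 indicate a triad in first inversion.
In first inversion the root lies a sixth above the bass: a sixth above A in Bb major is F.
The chord tones are A, C, F, giving F major.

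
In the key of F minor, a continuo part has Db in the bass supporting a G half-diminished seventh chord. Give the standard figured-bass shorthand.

Db is the fifth of G half-diminished seventh, so the chord is in second inversion.
A seventh chord in second inversion is figured 6/4/3, conventionally abbreviated 4/3.

4/3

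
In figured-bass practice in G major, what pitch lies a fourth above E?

Counting 3 letter steps above E lands on A; in G major, that letter is A.

A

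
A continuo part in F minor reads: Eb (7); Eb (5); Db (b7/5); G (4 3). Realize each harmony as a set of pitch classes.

Eb, G, Bb, Db | Eb, G, Bb | Db, F, Ab, Cb | G, Bb, C, Eb

Eb (7/5/3): Eb, G, Bb, Db.
Eb (5/3): Eb, G, Bb.
Db (b7/5/3): Db, F, Ab, Cb.
G (6/4/3): G, Bb, C, Eb.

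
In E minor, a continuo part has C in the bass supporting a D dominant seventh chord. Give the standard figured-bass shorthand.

4/2

C is the seventh of D dominant seventh, so the chord is in third inversion.
A seventh chord in third inversion is figured 6/4/2, conventionally abbreviated 4/2.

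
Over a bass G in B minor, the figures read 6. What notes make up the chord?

The written figures 6 are shorthand for 6/3: the 3 is implied.
A third above G in this key is B.
A sixth above G in this key is E.
Together with the bass G, this spells E minor in first inversion.

G, B, E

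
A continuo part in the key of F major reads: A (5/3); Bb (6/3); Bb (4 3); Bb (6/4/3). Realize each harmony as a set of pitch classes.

A, C, E | Bb, D, G | Bb, D, E, G | Bb, D, E, G

A (5/3): A, C, E.
Bb (6/3): Bb, D, G.
Bb (6/4/3): Bb, D, E, G.
Bb (6/4/3): Bb, D, E, G.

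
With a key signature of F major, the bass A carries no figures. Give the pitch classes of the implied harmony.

An unfigured bass implies 5/3.
A third above A in this key is C.
A fifth above A in this key is E.
Together with the bass A, this spells A minor in root position.

A, C, E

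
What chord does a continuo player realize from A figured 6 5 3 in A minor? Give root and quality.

F major seventh

The figures 6 5 3 indicate a seventh chord in first inversion.
In first inversion the root lies a sixth above the bass: a sixth above A in A minor is F.
The chord tones are A, C, E, F, giving F major seventh.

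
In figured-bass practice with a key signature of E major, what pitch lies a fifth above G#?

D#

Counting 4 letter steps above G# lands on D; in E major, that letter is D#.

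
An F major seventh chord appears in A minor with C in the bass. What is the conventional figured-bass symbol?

4/3

C is the fifth of F major seventh, so the chord is in second inversion.
A seventh chord in second inversion is figured 6/4/3, conventionally abbreviated 4/3.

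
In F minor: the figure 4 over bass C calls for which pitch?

Counting 3 letter steps above C lands on F; in F minor, that letter is F.

F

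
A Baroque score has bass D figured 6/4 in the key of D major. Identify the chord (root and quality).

The figures 6/4 indicate a triad in second inversion.
In second inversion the root lies a fourth above the bass: a fourth above D in D major is G.
The chord tones are D, G, B, giving G major.

G major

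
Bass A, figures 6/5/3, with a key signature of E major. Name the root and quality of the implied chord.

F# minor seventh

The figures 6/5/3 indicate a seventh chord in first inversion.
In first inversion the root lies a sixth above the bass: a sixth above A in E major is F#.
The chord tones are A, C#, E, F#, giving F# minor seventh.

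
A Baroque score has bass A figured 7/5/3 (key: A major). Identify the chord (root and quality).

The figures 7/5/3 indicate a seventh chord in root position.
In root position the bass is the root, so the root is A.
The chord tones are A, C#, E, G#, giving A major seventh.

A major seventh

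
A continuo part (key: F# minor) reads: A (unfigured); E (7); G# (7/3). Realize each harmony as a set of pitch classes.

A, C#, E | E, G#, B, D | G#, B, D, F#

A (5/3): A, C#, E.
E (7/5/3): E, G#, B, D.
G# (7/5/3): G#, B, D, F#.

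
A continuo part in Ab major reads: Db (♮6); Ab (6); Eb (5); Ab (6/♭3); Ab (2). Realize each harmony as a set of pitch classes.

Db, F, B | Ab, C, F | Eb, G, Bb | Ab, Cb, F | Ab, Bb, Db, F

Db (♮6/3): Db, F, B.
Ab (6/3): Ab, C, F.
Eb (5/3): Eb, G, Bb.
Ab (6/b3): Ab, Cb, F.
Ab (6/4/2): Ab, Bb, Db, F.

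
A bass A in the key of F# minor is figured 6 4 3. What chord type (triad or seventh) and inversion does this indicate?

Intervals of 6/4/3 above the bass form a seventh chord; the bass is the fifth, so this is second inversion.

seventh chord, second inversion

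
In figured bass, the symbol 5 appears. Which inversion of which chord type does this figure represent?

5 is shorthand for 5/3.
Intervals of 5/3 above the bass form a triad; the bass is the root, so this is root position.

triad, root position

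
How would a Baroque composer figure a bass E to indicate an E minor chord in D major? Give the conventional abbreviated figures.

no figures

E is the root of E minor, so the chord is in root position.
A triad in root position is figured 5/3, conventionally abbreviated (no figures — root-position triad).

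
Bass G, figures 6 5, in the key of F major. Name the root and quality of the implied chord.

E half-diminished seventh

The figures 6 5 indicate a seventh chord in first inversion.
In first inversion the root lies a sixth above the bass: a sixth above G in F major is E.
The chord tones are G, Bb, D, E, giving E half-diminished seventh.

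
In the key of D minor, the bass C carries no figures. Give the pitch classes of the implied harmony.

An unfigured bass implies 5/3.
A third above C in this key is E.
A fifth above C in this key is G.
Together with the bass C, this spells C major in root position.

C, E, G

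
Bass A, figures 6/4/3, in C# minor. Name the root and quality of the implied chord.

The figures 6/4/3 indicate a seventh chord in second inversion.
In second inversion the root lies a fourth above the bass: a fourth above A in C# minor is D#.
The chord tones are A, C#, D#, F#, giving D# half-diminished seventh.

D# half-diminished seventh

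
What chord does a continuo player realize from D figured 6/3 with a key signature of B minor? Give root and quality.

The figures 6/3 indicate a triad in first inversion.
In first inversion the root lies a sixth above the bass: a sixth above D in B minor is B.
The chord tones are D, F#, B, giving B minor.

B minor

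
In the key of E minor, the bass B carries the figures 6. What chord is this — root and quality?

G major

The figures 6 indicate a triad in first inversion.
In first inversion the root lies a sixth above the bass: a sixth above B in E minor is G.
The chord tones are B, D, G, giving G major.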